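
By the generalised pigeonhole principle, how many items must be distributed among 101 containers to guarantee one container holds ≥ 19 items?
n = (19 − 1)·101 + 1 = 1819

By the generalised pigeonhole principle, to guarantee some box contains ≥ r objects we need more than (r − 1) · k objects total. Threshold: n = (r − 1) · k + 1. With r = 19 and k = 101: n = 18 · 101 + 1 = 1818 + 1 = 1819. For n = 1818 = 18 · 101, we can put exactly 18 objects in every box, avoiding 19 in any single one — so 1819 is tight.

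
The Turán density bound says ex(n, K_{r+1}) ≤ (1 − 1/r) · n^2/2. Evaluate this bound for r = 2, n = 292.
Turán density bound = (1/2) · 292^2/2 = 21316

Turán's theorem: ex(n, K_{r+1}) is achieved by the complete r-partite Turán graph T(n, r) with parts as balanced as possible, and is at most (1 − 1/r) · n^2/2. For r = 2, n = 292: the density bound is (1/2) · 85264/2 = 21316. Since 2 ∣ 292, the Turán graph T(292, 2) has parts of equal size 146, and its edge count e(T(292, 2)) = 21316 attains the density bound exactly.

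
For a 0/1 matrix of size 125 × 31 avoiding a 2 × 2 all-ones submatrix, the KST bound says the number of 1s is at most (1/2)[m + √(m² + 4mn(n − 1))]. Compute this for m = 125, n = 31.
z(125, 31; 2, 2) ≤ (1/2)[125 + √(125² + 4·125·31·30)] = (1/2)[125 + √480625] = 409.1356

Kővári–Sós–Turán: let r_1, ..., r_125 be the row sums and z = Σ r_i the total number of 1s. Each pair of columns can share at most one row with both entries 1 (else a 2×2 all-ones block appears), so Σ_i C(r_i, 2) ≤ C(31, 2) = 465. By convexity Σ_i C(r_i, 2) ≥ 125·C(z/125, 2) = z(z − 125)/(2·125), giving z² − 125z − 125·31·30 ≤ 0 and hence z ≤ (1/2)[125 + √(15625 + 4·116250)] = (1/2)[125 + √480625] ≈ (1/2)(125 + 693.2712) = 409.1356.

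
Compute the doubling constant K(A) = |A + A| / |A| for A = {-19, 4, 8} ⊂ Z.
K = |A + A| / |A| = 6/3 = 2

Enumerate A + A = {a + b : a, b ∈ A}. With |A| = 3, there are |A|^2 = 9 ordered sum pairs; collecting distinct values, A + A = {-38, -15, -11, 8, 12, 16}, so |A + A| = 6. Thus K = 6/3 = 2. For comparison, the minimum possible |A + A| over all 3-element sets is 2·3 − 1 = 5 (so min K = 5/3), attained only by arithmetic progressions.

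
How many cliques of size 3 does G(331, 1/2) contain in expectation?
E[# K_3] = C(331, 3) · (1/2)^C(3, 2) = 5989445 / 2^3 = 748680.625

For each 3-subset S of vertices (there are C(331, 3) = 5989445 such S), let X_S = 1 if S induces a K_3 (all C(3, 2) = 3 edges present). Then P(X_S = 1) = (1/2)^3 = 1/8. By linearity of expectation, E[# K_3] = C(331, 3) · (1/2)^3 = 5989445 / 8 = 748680.625.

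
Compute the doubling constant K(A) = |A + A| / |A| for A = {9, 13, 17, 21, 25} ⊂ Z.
K = |A + A| / |A| = 9/5

Enumerate A + A = {a + b : a, b ∈ A}. With |A| = 5, there are |A|^2 = 25 ordered sum pairs; collecting distinct values, A + A = {18, 22, 26, 30, 34, 38, 42, 46, 50}, so |A + A| = 9. Thus K = 9/5. Here |A + A| = 2|A| − 1 = 9, the minimum possible — so K = 9/5 is minimal, which holds iff A is an arithmetic progression.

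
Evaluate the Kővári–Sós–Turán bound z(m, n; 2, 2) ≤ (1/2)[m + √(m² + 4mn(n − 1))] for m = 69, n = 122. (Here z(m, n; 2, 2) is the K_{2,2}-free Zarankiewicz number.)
z(69, 122; 2, 2) ≤ (1/2)[69 + √(69² + 4·69·122·121)] = (1/2)[69 + √4079073] = 1044.3358

Kővári–Sós–Turán: let r_1, ..., r_69 be the row sums and z = Σ r_i the total number of 1s. Each pair of columns can share at most one row with both entries 1 (else a 2×2 all-ones block appears), so Σ_i C(r_i, 2) ≤ C(122, 2) = 7381. By convexity Σ_i C(r_i, 2) ≥ 69·C(z/69, 2) = z(z − 69)/(2·69), giving z² − 69z − 69·122·121 ≤ 0 and hence z ≤ (1/2)[69 + √(4761 + 4·1018578)] = (1/2)[69 + √4079073] ≈ (1/2)(69 + 2019.6715) = 1044.3358.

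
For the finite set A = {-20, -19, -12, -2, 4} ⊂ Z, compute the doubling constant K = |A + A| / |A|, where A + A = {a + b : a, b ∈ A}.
K = |A + A| / |A| = 15/5 = 3

Enumerate A + A = {a + b : a, b ∈ A}. With |A| = 5, there are |A|^2 = 25 ordered sum pairs; collecting distinct values, A + A = {-40, -39, -38, -32, -31, -24, -22, -21, -16, -15, -14, -8, -4, 2, 8}, so |A + A| = 15. Thus K = 15/5 = 3. For comparison, the minimum possible |A + A| over all 5-element sets is 2·5 − 1 = 9 (so min K = 9/5), attained only by arithmetic progressions.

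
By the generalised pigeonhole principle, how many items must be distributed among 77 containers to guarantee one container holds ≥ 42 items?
n = (42 − 1)·77 + 1 = 3158

By the generalised pigeonhole principle, to guarantee some box contains ≥ r objects we need more than (r − 1) · k objects total. Threshold: n = (r − 1) · k + 1. With r = 42 and k = 77: n = 41 · 77 + 1 = 3157 + 1 = 3158. For n = 3157 = 41 · 77, we can put exactly 41 objects in every box, avoiding 42 in any single one — so 3158 is tight.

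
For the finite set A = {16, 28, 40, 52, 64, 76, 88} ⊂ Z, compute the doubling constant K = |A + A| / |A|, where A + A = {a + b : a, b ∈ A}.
K = |A + A| / |A| = 13/7

Enumerate A + A = {a + b : a, b ∈ A}. With |A| = 7, there are |A|^2 = 49 ordered sum pairs; collecting distinct values, A + A = {32, 44, 56, 68, 80, 92, 104, 116, 128, 140, 152, 164, 176}, so |A + A| = 13. Thus K = 13/7. Here |A + A| = 2|A| − 1 = 13, the minimum possible — so K = 13/7 is minimal, which holds iff A is an arithmetic progression.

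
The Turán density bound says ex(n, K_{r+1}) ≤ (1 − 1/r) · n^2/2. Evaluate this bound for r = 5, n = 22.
Turán density bound = (4/5) · 22^2/2 = 968/5 ≈ 193.6

Turán's theorem: ex(n, K_{r+1}) is achieved by the complete r-partite Turán graph T(n, r) with parts as balanced as possible, and is at most (1 − 1/r) · n^2/2. For r = 5, n = 22: the density bound is (4/5) · 484/2 = 968/5 ≈ 193.6. The integer-valued extremum is e(T(22, 5)) = 193, which is strictly less than the density bound 968/5 since 5 ∤ 22 (the parts of T(22, 5) cannot all be equal).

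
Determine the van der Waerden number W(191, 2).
W(191, 2) = 191 + 1 = 192

A 2-term AP is any pair of integers, so a monochromatic 2-AP exists iff some colour is used at least twice. With 191 colours, the colouring i ↦ i on {1, ..., 191} uses each colour once, avoiding any monochromatic pair, so W(191, 2) > 191. For {1, ..., 192}, pigeonhole forces two integers of the same colour, which form a monochromatic 2-AP. Hence W(191, 2) = 192.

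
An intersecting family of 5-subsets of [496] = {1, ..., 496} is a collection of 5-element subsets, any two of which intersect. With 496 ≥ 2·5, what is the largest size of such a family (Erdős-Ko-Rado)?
max |F| = C(495, 4) = 2471342445

The Erdős-Ko-Rado theorem states: for n ≥ 2k, an intersecting family of k-subsets of an n-element set has size at most C(n − 1, k − 1), with equality for 'star' families {A ⊆ [n] : |A| = k, i ∈ A} (fix an element i). For n = 496, k = 5: C(495, 4) = 2471342445.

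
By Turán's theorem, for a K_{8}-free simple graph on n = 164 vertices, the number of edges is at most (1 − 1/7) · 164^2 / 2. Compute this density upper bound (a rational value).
Turán density bound = (6/7) · 164^2/2 = 80688/7 ≈ 11526.8571

Turán's theorem: ex(n, K_{r+1}) is achieved by the complete r-partite Turán graph T(n, r) with parts as balanced as possible, and is at most (1 − 1/r) · n^2/2. For r = 7, n = 164: the density bound is (6/7) · 26896/2 = 80688/7 ≈ 11526.8571. The integer-valued extremum is e(T(164, 7)) = 11526, which is strictly less than the density bound 80688/7 since 7 ∤ 164 (the parts of T(164, 7) cannot all be equal).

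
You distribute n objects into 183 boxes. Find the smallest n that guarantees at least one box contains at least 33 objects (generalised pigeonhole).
n = (33 − 1)·183 + 1 = 5857

By the generalised pigeonhole principle, to guarantee some box contains ≥ r objects we need more than (r − 1) · k objects total. Threshold: n = (r − 1) · k + 1. With r = 33 and k = 183: n = 32 · 183 + 1 = 5856 + 1 = 5857. For n = 5856 = 32 · 183, we can put exactly 32 objects in every box, avoiding 33 in any single one — so 5857 is tight.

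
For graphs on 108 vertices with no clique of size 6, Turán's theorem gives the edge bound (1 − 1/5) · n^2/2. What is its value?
Turán density bound = (4/5) · 108^2/2 = 23328/5 ≈ 4665.6

Turán's theorem: ex(n, K_{r+1}) is achieved by the complete r-partite Turán graph T(n, r) with parts as balanced as possible, and is at most (1 − 1/r) · n^2/2. For r = 5, n = 108: the density bound is (4/5) · 11664/2 = 23328/5 ≈ 4665.6. The integer-valued extremum is e(T(108, 5)) = 4665, which is strictly less than the density bound 23328/5 since 5 ∤ 108 (the parts of T(108, 5) cannot all be equal).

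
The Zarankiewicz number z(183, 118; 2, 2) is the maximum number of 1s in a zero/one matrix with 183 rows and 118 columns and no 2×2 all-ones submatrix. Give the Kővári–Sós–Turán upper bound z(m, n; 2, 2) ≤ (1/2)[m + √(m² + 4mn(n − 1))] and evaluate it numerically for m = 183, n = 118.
z(183, 118; 2, 2) ≤ (1/2)[183 + √(183² + 4·183·118·117)] = (1/2)[183 + √10139481] = 1683.6276

Kővári–Sós–Turán: let r_1, ..., r_183 be the row sums and z = Σ r_i the total number of 1s. Each pair of columns can share at most one row with both entries 1 (else a 2×2 all-ones block appears), so Σ_i C(r_i, 2) ≤ C(118, 2) = 6903. By convexity Σ_i C(r_i, 2) ≥ 183·C(z/183, 2) = z(z − 183)/(2·183), giving z² − 183z − 183·118·117 ≤ 0 and hence z ≤ (1/2)[183 + √(33489 + 4·2526498)] = (1/2)[183 + √10139481] ≈ (1/2)(183 + 3184.2552) = 1683.6276.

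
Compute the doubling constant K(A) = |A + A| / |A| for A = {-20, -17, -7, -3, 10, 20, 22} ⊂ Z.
K = |A + A| / |A| = 26/7

Enumerate A + A = {a + b : a, b ∈ A}. With |A| = 7, there are |A|^2 = 49 ordered sum pairs; collecting distinct values, A + A = {-40, -37, -34, -27, -24, -23, -20, -14, -10, -7, -6, 0, 2, 3, 5, 7, 13, 15, 17, 19, 20, 30, 32, 40, 42, 44}, so |A + A| = 26. Thus K = 26/7. For comparison, the minimum possible |A + A| over all 7-element sets is 2·7 − 1 = 13 (so min K = 13/7), attained only by arithmetic progressions.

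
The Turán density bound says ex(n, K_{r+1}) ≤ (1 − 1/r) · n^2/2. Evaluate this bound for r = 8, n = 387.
Turán density bound = (7/8) · 387^2/2 = 1048383/16 ≈ 65523.9375

Turán's theorem: ex(n, K_{r+1}) is achieved by the complete r-partite Turán graph T(n, r) with parts as balanced as possible, and is at most (1 − 1/r) · n^2/2. For r = 8, n = 387: the density bound is (7/8) · 149769/2 = 1048383/16 ≈ 65523.9375. The integer-valued extremum is e(T(387, 8)) = 65523, which is strictly less than the density bound 1048383/16 since 8 ∤ 387 (the parts of T(387, 8) cannot all be equal).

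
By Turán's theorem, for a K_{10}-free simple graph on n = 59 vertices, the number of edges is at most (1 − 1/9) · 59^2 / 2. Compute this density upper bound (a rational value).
Turán density bound = (8/9) · 59^2/2 = 13924/9 ≈ 1547.1111

Turán's theorem: ex(n, K_{r+1}) is achieved by the complete r-partite Turán graph T(n, r) with parts as balanced as possible, and is at most (1 − 1/r) · n^2/2. For r = 9, n = 59: the density bound is (8/9) · 3481/2 = 13924/9 ≈ 1547.1111. The integer-valued extremum is e(T(59, 9)) = 1546, which is strictly less than the density bound 13924/9 since 9 ∤ 59 (the parts of T(59, 9) cannot all be equal).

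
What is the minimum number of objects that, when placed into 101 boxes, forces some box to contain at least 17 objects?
n = (17 − 1)·101 + 1 = 1617

By the generalised pigeonhole principle, to guarantee some box contains ≥ r objects we need more than (r − 1) · k objects total. Threshold: n = (r − 1) · k + 1. With r = 17 and k = 101: n = 16 · 101 + 1 = 1616 + 1 = 1617. For n = 1616 = 16 · 101, we can put exactly 16 objects in every box, avoiding 17 in any single one — so 1617 is tight.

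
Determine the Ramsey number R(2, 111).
R(2, 111) = 111

R(2, k) = k for all k ≥ 2: in a 2-colouring of K_k, either some edge is red (a red K_2) or all edges are blue (a blue K_k). And K_{110} coloured all-blue has no blue K_111, so R(2, 111) > 110. Hence R(2, 111) = 111.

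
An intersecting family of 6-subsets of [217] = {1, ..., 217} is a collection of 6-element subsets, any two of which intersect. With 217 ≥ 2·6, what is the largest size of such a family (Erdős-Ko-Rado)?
max |F| = C(216, 5) = 3739729608

Erdős-Ko-Rado (1961): when n ≥ 2k, max |F| = C(n−1, k−1). The bound is attained by the star {A : i ∈ A} for any fixed i ∈ [n]. Here C(217−1, 6−1) = C(216, 5) = 3739729608.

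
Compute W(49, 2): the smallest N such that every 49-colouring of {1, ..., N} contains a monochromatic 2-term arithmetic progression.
W(49, 2) = 49 + 1 = 50

A 2-term AP is any pair of integers, so a monochromatic 2-AP exists iff some colour is used at least twice. With 49 colours, the colouring i ↦ i on {1, ..., 49} uses each colour once, avoiding any monochromatic pair, so W(49, 2) > 49. For {1, ..., 50}, pigeonhole forces two integers of the same colour, which form a monochromatic 2-AP. Hence W(49, 2) = 50.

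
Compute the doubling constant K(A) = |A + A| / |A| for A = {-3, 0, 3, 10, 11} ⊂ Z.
K = |A + A| / |A| = 14/5

Enumerate A + A = {a + b : a, b ∈ A}. With |A| = 5, there are |A|^2 = 25 ordered sum pairs; collecting distinct values, A + A = {-6, -3, 0, 3, 6, 7, 8, 10, 11, 13, 14, 20, 21, 22}, so |A + A| = 14. Thus K = 14/5. For comparison, the minimum possible |A + A| over all 5-element sets is 2·5 − 1 = 9 (so min K = 9/5), attained only by arithmetic progressions.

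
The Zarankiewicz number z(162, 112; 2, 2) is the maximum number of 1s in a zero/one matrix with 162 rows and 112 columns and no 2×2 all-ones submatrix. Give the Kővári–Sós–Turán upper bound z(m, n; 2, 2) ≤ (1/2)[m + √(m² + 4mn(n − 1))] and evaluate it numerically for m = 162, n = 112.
z(162, 112; 2, 2) ≤ (1/2)[162 + √(162² + 4·162·112·111)] = (1/2)[162 + √8082180] = 1502.4588

Kővári–Sós–Turán: let r_1, ..., r_162 be the row sums and z = Σ r_i the total number of 1s. Each pair of columns can share at most one row with both entries 1 (else a 2×2 all-ones block appears), so Σ_i C(r_i, 2) ≤ C(112, 2) = 6216. By convexity Σ_i C(r_i, 2) ≥ 162·C(z/162, 2) = z(z − 162)/(2·162), giving z² − 162z − 162·112·111 ≤ 0 and hence z ≤ (1/2)[162 + √(26244 + 4·2013984)] = (1/2)[162 + √8082180] ≈ (1/2)(162 + 2842.9175) = 1502.4588.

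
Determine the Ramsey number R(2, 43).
R(2, 43) = 43

R(2, k) = k for all k ≥ 2: in a 2-colouring of K_k, either some edge is red (a red K_2) or all edges are blue (a blue K_k). And K_{42} coloured all-blue has no blue K_43, so R(2, 43) > 42. Hence R(2, 43) = 43.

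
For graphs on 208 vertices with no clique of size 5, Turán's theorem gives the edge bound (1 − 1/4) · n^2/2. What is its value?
Turán density bound = (3/4) · 208^2/2 = 16224

Turán's theorem: ex(n, K_{r+1}) is achieved by the complete r-partite Turán graph T(n, r) with parts as balanced as possible, and is at most (1 − 1/r) · n^2/2. For r = 4, n = 208: the density bound is (3/4) · 43264/2 = 16224. Since 4 ∣ 208, the Turán graph T(208, 4) has parts of equal size 52, and its edge count e(T(208, 4)) = 16224 attains the density bound exactly.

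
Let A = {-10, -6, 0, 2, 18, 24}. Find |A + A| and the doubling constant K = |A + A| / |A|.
K = |A + A| / |A| = 20/6 = 10/3

Enumerate A + A = {a + b : a, b ∈ A}. With |A| = 6, there are |A|^2 = 36 ordered sum pairs; collecting distinct values, A + A = {-20, -16, -12, -10, -8, -6, -4, 0, 2, 4, 8, 12, 14, 18, 20, 24, 26, 36, 42, 48}, so |A + A| = 20. Thus K = 20/6 = 10/3. For comparison, the minimum possible |A + A| over all 6-element sets is 2·6 − 1 = 11 (so min K = 11/6), attained only by arithmetic progressions.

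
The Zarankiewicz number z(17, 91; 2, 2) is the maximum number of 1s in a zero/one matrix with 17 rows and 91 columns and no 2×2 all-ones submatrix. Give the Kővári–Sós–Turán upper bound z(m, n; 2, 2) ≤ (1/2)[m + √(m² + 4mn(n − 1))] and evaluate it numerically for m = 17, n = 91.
z(17, 91; 2, 2) ≤ (1/2)[17 + √(17² + 4·17·91·90)] = (1/2)[17 + √557209] = 381.7322

Kővári–Sós–Turán: let r_1, ..., r_17 be the row sums and z = Σ r_i the total number of 1s. Each pair of columns can share at most one row with both entries 1 (else a 2×2 all-ones block appears), so Σ_i C(r_i, 2) ≤ C(91, 2) = 4095. By convexity Σ_i C(r_i, 2) ≥ 17·C(z/17, 2) = z(z − 17)/(2·17), giving z² − 17z − 17·91·90 ≤ 0 and hence z ≤ (1/2)[17 + √(289 + 4·139230)] = (1/2)[17 + √557209] ≈ (1/2)(17 + 746.4643) = 381.7322.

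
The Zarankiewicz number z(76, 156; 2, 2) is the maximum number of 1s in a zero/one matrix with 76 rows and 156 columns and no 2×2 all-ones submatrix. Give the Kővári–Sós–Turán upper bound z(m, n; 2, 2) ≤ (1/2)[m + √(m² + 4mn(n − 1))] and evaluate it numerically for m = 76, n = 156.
z(76, 156; 2, 2) ≤ (1/2)[76 + √(76² + 4·76·156·155)] = (1/2)[76 + √7356496] = 1394.1431

Kővári–Sós–Turán: let r_1, ..., r_76 be the row sums and z = Σ r_i the total number of 1s. Each pair of columns can share at most one row with both entries 1 (else a 2×2 all-ones block appears), so Σ_i C(r_i, 2) ≤ C(156, 2) = 12090. By convexity Σ_i C(r_i, 2) ≥ 76·C(z/76, 2) = z(z − 76)/(2·76), giving z² − 76z − 76·156·155 ≤ 0 and hence z ≤ (1/2)[76 + √(5776 + 4·1837680)] = (1/2)[76 + √7356496] ≈ (1/2)(76 + 2712.2861) = 1394.1431.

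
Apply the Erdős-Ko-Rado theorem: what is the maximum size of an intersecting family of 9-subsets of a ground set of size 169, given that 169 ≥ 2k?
max |F| = C(168, 8) = 13288305520413

The Erdős-Ko-Rado theorem states: for n ≥ 2k, an intersecting family of k-subsets of an n-element set has size at most C(n − 1, k − 1), with equality for 'star' families {A ⊆ [n] : |A| = k, i ∈ A} (fix an element i). For n = 169, k = 9: C(168, 8) = 13288305520413.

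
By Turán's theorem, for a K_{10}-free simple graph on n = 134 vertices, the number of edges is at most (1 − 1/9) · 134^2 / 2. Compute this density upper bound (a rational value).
Turán density bound = (8/9) · 134^2/2 = 71824/9 ≈ 7980.4444

Turán's theorem: ex(n, K_{r+1}) is achieved by the complete r-partite Turán graph T(n, r) with parts as balanced as possible, and is at most (1 − 1/r) · n^2/2. For r = 9, n = 134: the density bound is (8/9) · 17956/2 = 71824/9 ≈ 7980.4444. The integer-valued extremum is e(T(134, 9)) = 7980, which is strictly less than the density bound 71824/9 since 9 ∤ 134 (the parts of T(134, 9) cannot all be equal).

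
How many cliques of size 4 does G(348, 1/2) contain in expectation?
E[# K_4] = C(348, 4) · (1/2)^C(4, 2) = 600610155 / 2^6 = 9384533.671875

For each 4-subset S of vertices (there are C(348, 4) = 600610155 such S), let X_S = 1 if S induces a K_4 (all C(4, 2) = 6 edges present). Then P(X_S = 1) = (1/2)^6 = 1/64. By linearity of expectation, E[# K_4] = C(348, 4) · (1/2)^6 = 600610155 / 64 = 9384533.671875.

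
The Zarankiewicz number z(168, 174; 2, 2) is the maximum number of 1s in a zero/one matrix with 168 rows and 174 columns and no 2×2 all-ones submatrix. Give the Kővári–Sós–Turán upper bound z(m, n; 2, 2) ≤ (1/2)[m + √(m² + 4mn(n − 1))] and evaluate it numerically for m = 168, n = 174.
z(168, 174; 2, 2) ≤ (1/2)[168 + √(168² + 4·168·174·173)] = (1/2)[168 + √20256768] = 2334.376

Kővári–Sós–Turán: let r_1, ..., r_168 be the row sums and z = Σ r_i the total number of 1s. Each pair of columns can share at most one row with both entries 1 (else a 2×2 all-ones block appears), so Σ_i C(r_i, 2) ≤ C(174, 2) = 15051. By convexity Σ_i C(r_i, 2) ≥ 168·C(z/168, 2) = z(z − 168)/(2·168), giving z² − 168z − 168·174·173 ≤ 0 and hence z ≤ (1/2)[168 + √(28224 + 4·5057136)] = (1/2)[168 + √20256768] ≈ (1/2)(168 + 4500.7519) = 2334.376.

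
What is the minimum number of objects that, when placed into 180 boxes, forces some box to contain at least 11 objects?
n = (11 − 1)·180 + 1 = 1801

By the generalised pigeonhole principle, to guarantee some box contains ≥ r objects we need more than (r − 1) · k objects total. Threshold: n = (r − 1) · k + 1. With r = 11 and k = 180: n = 10 · 180 + 1 = 1800 + 1 = 1801. For n = 1800 = 10 · 180, we can put exactly 10 objects in every box, avoiding 11 in any single one — so 1801 is tight.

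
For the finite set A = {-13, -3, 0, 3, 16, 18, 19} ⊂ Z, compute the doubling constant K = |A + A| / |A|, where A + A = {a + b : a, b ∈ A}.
K = |A + A| / |A| = 23/7

Enumerate A + A = {a + b : a, b ∈ A}. With |A| = 7, there are |A|^2 = 49 ordered sum pairs; collecting distinct values, A + A = {-26, -16, -13, -10, -6, -3, 0, 3, 5, 6, 13, 15, 16, 18, 19, 21, 22, 32, 34, 35, 36, 37, 38}, so |A + A| = 23. Thus K = 23/7. For comparison, the minimum possible |A + A| over all 7-element sets is 2·7 − 1 = 13 (so min K = 13/7), attained only by arithmetic progressions.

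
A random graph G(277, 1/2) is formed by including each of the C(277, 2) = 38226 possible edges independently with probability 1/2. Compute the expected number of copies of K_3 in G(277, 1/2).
E[# K_3] = C(277, 3) · (1/2)^C(3, 2) = 3504050 / 2^3 = 1752025/4 = 438006.25

For each 3-subset S of vertices (there are C(277, 3) = 3504050 such S), let X_S = 1 if S induces a K_3 (all C(3, 2) = 3 edges present). Then P(X_S = 1) = (1/2)^3 = 1/8. By linearity of expectation, E[# K_3] = C(277, 3) · (1/2)^3 = 3504050 / 8 = 1752025/4 = 438006.25.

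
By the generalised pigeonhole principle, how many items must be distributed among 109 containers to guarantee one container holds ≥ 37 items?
n = (37 − 1)·109 + 1 = 3925

By the generalised pigeonhole principle, to guarantee some box contains ≥ r objects we need more than (r − 1) · k objects total. Threshold: n = (r − 1) · k + 1. With r = 37 and k = 109: n = 36 · 109 + 1 = 3924 + 1 = 3925. For n = 3924 = 36 · 109, we can put exactly 36 objects in every box, avoiding 37 in any single one — so 3925 is tight.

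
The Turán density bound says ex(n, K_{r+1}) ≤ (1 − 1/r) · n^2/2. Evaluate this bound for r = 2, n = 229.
Turán density bound = (1/2) · 229^2/2 = 52441/4 ≈ 13110.25

Turán's theorem: ex(n, K_{r+1}) is achieved by the complete r-partite Turán graph T(n, r) with parts as balanced as possible, and is at most (1 − 1/r) · n^2/2. For r = 2, n = 229: the density bound is (1/2) · 52441/2 = 52441/4 ≈ 13110.25. The integer-valued extremum is e(T(229, 2)) = 13110, which is strictly less than the density bound 52441/4 since 2 ∤ 229 (the parts of T(229, 2) cannot all be equal).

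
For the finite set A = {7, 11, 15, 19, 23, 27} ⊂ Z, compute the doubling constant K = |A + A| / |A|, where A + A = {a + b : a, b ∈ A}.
K = |A + A| / |A| = 11/6

Enumerate A + A = {a + b : a, b ∈ A}. With |A| = 6, there are |A|^2 = 36 ordered sum pairs; collecting distinct values, A + A = {14, 18, 22, 26, 30, 34, 38, 42, 46, 50, 54}, so |A + A| = 11. Thus K = 11/6. Here |A + A| = 2|A| − 1 = 11, the minimum possible — so K = 11/6 is minimal, which holds iff A is an arithmetic progression.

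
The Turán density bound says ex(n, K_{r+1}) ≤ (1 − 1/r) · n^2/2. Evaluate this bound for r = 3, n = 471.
Turán density bound = (2/3) · 471^2/2 = 73947

Turán's theorem: ex(n, K_{r+1}) is achieved by the complete r-partite Turán graph T(n, r) with parts as balanced as possible, and is at most (1 − 1/r) · n^2/2. For r = 3, n = 471: the density bound is (2/3) · 221841/2 = 73947. Since 3 ∣ 471, the Turán graph T(471, 3) has parts of equal size 157, and its edge count e(T(471, 3)) = 73947 attains the density bound exactly.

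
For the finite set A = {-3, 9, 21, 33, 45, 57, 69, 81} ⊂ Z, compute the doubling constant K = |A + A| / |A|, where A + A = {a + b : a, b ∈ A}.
K = |A + A| / |A| = 15/8

Enumerate A + A = {a + b : a, b ∈ A}. With |A| = 8, there are |A|^2 = 64 ordered sum pairs; collecting distinct values, A + A = {-6, 6, 18, 30, 42, 54, 66, 78, 90, 102, 114, 126, 138, 150, 162}, so |A + A| = 15. Thus K = 15/8. Here |A + A| = 2|A| − 1 = 15, the minimum possible — so K = 15/8 is minimal, which holds iff A is an arithmetic progression.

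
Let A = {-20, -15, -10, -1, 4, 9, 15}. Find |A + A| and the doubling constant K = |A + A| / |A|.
K = |A + A| / |A| = 22/7

Enumerate A + A = {a + b : a, b ∈ A}. With |A| = 7, there are |A|^2 = 49 ordered sum pairs; collecting distinct values, A + A = {-40, -35, -30, -25, -21, -20, -16, -11, -6, -5, -2, -1, 0, 3, 5, 8, 13, 14, 18, 19, 24, 30}, so |A + A| = 22. Thus K = 22/7. For comparison, the minimum possible |A + A| over all 7-element sets is 2·7 − 1 = 13 (so min K = 13/7), attained only by arithmetic progressions.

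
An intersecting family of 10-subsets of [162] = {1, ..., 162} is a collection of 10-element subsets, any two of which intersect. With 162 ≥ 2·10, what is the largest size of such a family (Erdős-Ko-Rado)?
max |F| = C(161, 9) = 159516325748780

Erdős-Ko-Rado (1961): when n ≥ 2k, max |F| = C(n−1, k−1). The bound is attained by the star {A : i ∈ A} for any fixed i ∈ [n]. Here C(162−1, 10−1) = C(161, 9) = 159516325748780.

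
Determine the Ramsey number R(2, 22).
R(2, 22) = 22

R(2, k) = k for all k ≥ 2: in a 2-colouring of K_k, either some edge is red (a red K_2) or all edges are blue (a blue K_k). And K_{21} coloured all-blue has no blue K_22, so R(2, 22) > 21. Hence R(2, 22) = 22.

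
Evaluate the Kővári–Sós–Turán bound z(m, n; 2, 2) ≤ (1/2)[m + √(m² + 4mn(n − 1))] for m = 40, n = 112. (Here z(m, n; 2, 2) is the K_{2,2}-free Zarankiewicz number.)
z(40, 112; 2, 2) ≤ (1/2)[40 + √(40² + 4·40·112·111)] = (1/2)[40 + √1990720] = 725.4644

Kővári–Sós–Turán: let r_1, ..., r_40 be the row sums and z = Σ r_i the total number of 1s. Each pair of columns can share at most one row with both entries 1 (else a 2×2 all-ones block appears), so Σ_i C(r_i, 2) ≤ C(112, 2) = 6216. By convexity Σ_i C(r_i, 2) ≥ 40·C(z/40, 2) = z(z − 40)/(2·40), giving z² − 40z − 40·112·111 ≤ 0 and hence z ≤ (1/2)[40 + √(1600 + 4·497280)] = (1/2)[40 + √1990720] ≈ (1/2)(40 + 1410.9288) = 725.4644.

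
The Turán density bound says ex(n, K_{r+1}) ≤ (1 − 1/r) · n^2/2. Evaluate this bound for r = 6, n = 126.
Turán density bound = (5/6) · 126^2/2 = 6615

Turán's theorem: ex(n, K_{r+1}) is achieved by the complete r-partite Turán graph T(n, r) with parts as balanced as possible, and is at most (1 − 1/r) · n^2/2. For r = 6, n = 126: the density bound is (5/6) · 15876/2 = 6615. Since 6 ∣ 126, the Turán graph T(126, 6) has parts of equal size 21, and its edge count e(T(126, 6)) = 6615 attains the density bound exactly.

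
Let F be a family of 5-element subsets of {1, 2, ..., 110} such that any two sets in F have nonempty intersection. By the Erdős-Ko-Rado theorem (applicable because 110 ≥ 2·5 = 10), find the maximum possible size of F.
max |F| = C(109, 4) = 5563251

Erdős-Ko-Rado (1961): when n ≥ 2k, max |F| = C(n−1, k−1). The bound is attained by the star {A : i ∈ A} for any fixed i ∈ [n]. Here C(110−1, 5−1) = C(109, 4) = 5563251.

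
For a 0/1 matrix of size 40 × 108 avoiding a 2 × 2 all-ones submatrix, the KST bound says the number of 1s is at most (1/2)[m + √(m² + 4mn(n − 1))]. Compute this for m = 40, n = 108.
z(40, 108; 2, 2) ≤ (1/2)[40 + √(40² + 4·40·108·107)] = (1/2)[40 + √1850560] = 700.1764

Kővári–Sós–Turán: let r_1, ..., r_40 be the row sums and z = Σ r_i the total number of 1s. Each pair of columns can share at most one row with both entries 1 (else a 2×2 all-ones block appears), so Σ_i C(r_i, 2) ≤ C(108, 2) = 5778. By convexity Σ_i C(r_i, 2) ≥ 40·C(z/40, 2) = z(z − 40)/(2·40), giving z² − 40z − 40·108·107 ≤ 0 and hence z ≤ (1/2)[40 + √(1600 + 4·462240)] = (1/2)[40 + √1850560] ≈ (1/2)(40 + 1360.3529) = 700.1764.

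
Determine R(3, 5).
R(3, 5) = 14

Lower bound: an explicit 2-colouring of K_{13} (typically a Paley-type or other structured construction) avoids a red K_3 and a blue K_5, showing R(3, 5) > 13.
Upper bound: the Erdős–Szekeres recurrence R(r, t') ≤ R(r−1, t') + R(r, t'−1) yields R(3, 5) ≤ 14.
Hence R(3, 5) = 14.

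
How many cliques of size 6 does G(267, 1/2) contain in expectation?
E[# K_6] = C(267, 6) · (1/2)^C(6, 2) = 475518307726 / 2^15 = 237759153863/16384 ≈ 14511667.105896

For each 6-subset S of vertices (there are C(267, 6) = 475518307726 such S), let X_S = 1 if S induces a K_6 (all C(6, 2) = 15 edges present). Then P(X_S = 1) = (1/2)^15 = 1/32768. By linearity of expectation, E[# K_6] = C(267, 6) · (1/2)^15 = 475518307726 / 32768 = 237759153863/16384 ≈ 14511667.105896.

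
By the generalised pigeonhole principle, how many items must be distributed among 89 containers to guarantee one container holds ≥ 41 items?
n = (41 − 1)·89 + 1 = 3561

By the generalised pigeonhole principle, to guarantee some box contains ≥ r objects we need more than (r − 1) · k objects total. Threshold: n = (r − 1) · k + 1. With r = 41 and k = 89: n = 40 · 89 + 1 = 3560 + 1 = 3561. For n = 3560 = 40 · 89, we can put exactly 40 objects in every box, avoiding 41 in any single one — so 3561 is tight.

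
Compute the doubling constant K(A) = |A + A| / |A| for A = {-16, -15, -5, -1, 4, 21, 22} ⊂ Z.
K = |A + A| / |A| = 27/7

Enumerate A + A = {a + b : a, b ∈ A}. With |A| = 7, there are |A|^2 = 49 ordered sum pairs; collecting distinct values, A + A = {-32, -31, -30, -21, -20, -17, -16, -12, -11, -10, -6, -2, -1, 3, 5, 6, 7, 8, 16, 17, 20, 21, 25, 26, 42, 43, 44}, so |A + A| = 27. Thus K = 27/7. For comparison, the minimum possible |A + A| over all 7-element sets is 2·7 − 1 = 13 (so min K = 13/7), attained only by arithmetic progressions.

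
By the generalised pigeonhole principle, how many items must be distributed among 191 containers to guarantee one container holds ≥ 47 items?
n = (47 − 1)·191 + 1 = 8787

By the generalised pigeonhole principle, to guarantee some box contains ≥ r objects we need more than (r − 1) · k objects total. Threshold: n = (r − 1) · k + 1. With r = 47 and k = 191: n = 46 · 191 + 1 = 8786 + 1 = 8787. For n = 8786 = 46 · 191, we can put exactly 46 objects in every box, avoiding 47 in any single one — so 8787 is tight.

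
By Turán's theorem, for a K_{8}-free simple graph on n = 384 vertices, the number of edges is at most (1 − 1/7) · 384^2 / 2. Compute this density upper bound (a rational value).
Turán density bound = (6/7) · 384^2/2 = 442368/7 ≈ 63195.4286

Turán's theorem: ex(n, K_{r+1}) is achieved by the complete r-partite Turán graph T(n, r) with parts as balanced as possible, and is at most (1 − 1/r) · n^2/2. For r = 7, n = 384: the density bound is (6/7) · 147456/2 = 442368/7 ≈ 63195.4286. The integer-valued extremum is e(T(384, 7)) = 63195, which is strictly less than the density bound 442368/7 since 7 ∤ 384 (the parts of T(384, 7) cannot all be equal).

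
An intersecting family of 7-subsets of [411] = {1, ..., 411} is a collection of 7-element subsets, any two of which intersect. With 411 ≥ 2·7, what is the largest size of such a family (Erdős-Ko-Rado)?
max |F| = C(410, 6) = 6359314409910

The Erdős-Ko-Rado theorem states: for n ≥ 2k, an intersecting family of k-subsets of an n-element set has size at most C(n − 1, k − 1), with equality for 'star' families {A ⊆ [n] : |A| = k, i ∈ A} (fix an element i). For n = 411, k = 7: C(410, 6) = 6359314409910.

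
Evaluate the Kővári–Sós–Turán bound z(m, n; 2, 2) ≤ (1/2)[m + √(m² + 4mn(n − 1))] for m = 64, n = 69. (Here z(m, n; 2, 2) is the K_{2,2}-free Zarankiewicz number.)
z(64, 69; 2, 2) ≤ (1/2)[64 + √(64² + 4·64·69·68)] = (1/2)[64 + √1205248] = 580.9189

Kővári–Sós–Turán: let r_1, ..., r_64 be the row sums and z = Σ r_i the total number of 1s. Each pair of columns can share at most one row with both entries 1 (else a 2×2 all-ones block appears), so Σ_i C(r_i, 2) ≤ C(69, 2) = 2346. By convexity Σ_i C(r_i, 2) ≥ 64·C(z/64, 2) = z(z − 64)/(2·64), giving z² − 64z − 64·69·68 ≤ 0 and hence z ≤ (1/2)[64 + √(4096 + 4·300288)] = (1/2)[64 + √1205248] ≈ (1/2)(64 + 1097.8379) = 580.9189.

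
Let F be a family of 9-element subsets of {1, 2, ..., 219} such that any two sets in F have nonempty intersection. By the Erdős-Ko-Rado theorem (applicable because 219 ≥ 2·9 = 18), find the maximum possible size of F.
max |F| = C(218, 8) = 111096303286923

Erdős-Ko-Rado (1961): when n ≥ 2k, max |F| = C(n−1, k−1). The bound is attained by the star {A : i ∈ A} for any fixed i ∈ [n]. Here C(219−1, 9−1) = C(218, 8) = 111096303286923.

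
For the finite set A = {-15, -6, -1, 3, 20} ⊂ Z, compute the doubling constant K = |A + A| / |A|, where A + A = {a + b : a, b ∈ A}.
K = |A + A| / |A| = 14/5

Enumerate A + A = {a + b : a, b ∈ A}. With |A| = 5, there are |A|^2 = 25 ordered sum pairs; collecting distinct values, A + A = {-30, -21, -16, -12, -7, -3, -2, 2, 5, 6, 14, 19, 23, 40}, so |A + A| = 14. Thus K = 14/5. For comparison, the minimum possible |A + A| over all 5-element sets is 2·5 − 1 = 9 (so min K = 9/5), attained only by arithmetic progressions.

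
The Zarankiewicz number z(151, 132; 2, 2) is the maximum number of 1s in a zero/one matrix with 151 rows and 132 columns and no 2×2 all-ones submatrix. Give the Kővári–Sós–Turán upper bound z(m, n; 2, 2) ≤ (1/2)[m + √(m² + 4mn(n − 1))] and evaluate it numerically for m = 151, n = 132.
z(151, 132; 2, 2) ≤ (1/2)[151 + √(151² + 4·151·132·131)] = (1/2)[151 + √10467169] = 1693.1502

Kővári–Sós–Turán: let r_1, ..., r_151 be the row sums and z = Σ r_i the total number of 1s. Each pair of columns can share at most one row with both entries 1 (else a 2×2 all-ones block appears), so Σ_i C(r_i, 2) ≤ C(132, 2) = 8646. By convexity Σ_i C(r_i, 2) ≥ 151·C(z/151, 2) = z(z − 151)/(2·151), giving z² − 151z − 151·132·131 ≤ 0 and hence z ≤ (1/2)[151 + √(22801 + 4·2611092)] = (1/2)[151 + √10467169] ≈ (1/2)(151 + 3235.3004) = 1693.1502.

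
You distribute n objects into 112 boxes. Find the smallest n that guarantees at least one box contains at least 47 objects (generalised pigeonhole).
n = (47 − 1)·112 + 1 = 5153

By the generalised pigeonhole principle, to guarantee some box contains ≥ r objects we need more than (r − 1) · k objects total. Threshold: n = (r − 1) · k + 1. With r = 47 and k = 112: n = 46 · 112 + 1 = 5152 + 1 = 5153. For n = 5152 = 46 · 112, we can put exactly 46 objects in every box, avoiding 47 in any single one — so 5153 is tight.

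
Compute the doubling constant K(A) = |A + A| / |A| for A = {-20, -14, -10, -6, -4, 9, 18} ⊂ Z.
K = |A + A| / |A| = 26/7

Enumerate A + A = {a + b : a, b ∈ A}. With |A| = 7, there are |A|^2 = 49 ordered sum pairs; collecting distinct values, A + A = {-40, -34, -30, -28, -26, -24, -20, -18, -16, -14, -12, -11, -10, -8, -5, -2, -1, 3, 4, 5, 8, 12, 14, 18, 27, 36}, so |A + A| = 26. Thus K = 26/7. For comparison, the minimum possible |A + A| over all 7-element sets is 2·7 − 1 = 13 (so min K = 13/7), attained only by arithmetic progressions.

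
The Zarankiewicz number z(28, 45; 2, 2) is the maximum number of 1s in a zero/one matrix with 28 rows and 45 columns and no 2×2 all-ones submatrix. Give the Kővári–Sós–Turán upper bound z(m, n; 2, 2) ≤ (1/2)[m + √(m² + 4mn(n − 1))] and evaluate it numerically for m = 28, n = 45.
z(28, 45; 2, 2) ≤ (1/2)[28 + √(28² + 4·28·45·44)] = (1/2)[28 + √222544] = 249.8728

Kővári–Sós–Turán: let r_1, ..., r_28 be the row sums and z = Σ r_i the total number of 1s. Each pair of columns can share at most one row with both entries 1 (else a 2×2 all-ones block appears), so Σ_i C(r_i, 2) ≤ C(45, 2) = 990. By convexity Σ_i C(r_i, 2) ≥ 28·C(z/28, 2) = z(z − 28)/(2·28), giving z² − 28z − 28·45·44 ≤ 0 and hence z ≤ (1/2)[28 + √(784 + 4·55440)] = (1/2)[28 + √222544] ≈ (1/2)(28 + 471.7457) = 249.8728.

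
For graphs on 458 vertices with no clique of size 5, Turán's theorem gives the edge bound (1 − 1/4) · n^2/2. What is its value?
Turán density bound = (3/4) · 458^2/2 = 157323/2 ≈ 78661.5

Turán's theorem: ex(n, K_{r+1}) is achieved by the complete r-partite Turán graph T(n, r) with parts as balanced as possible, and is at most (1 − 1/r) · n^2/2. For r = 4, n = 458: the density bound is (3/4) · 209764/2 = 157323/2 ≈ 78661.5. The integer-valued extremum is e(T(458, 4)) = 78661, which is strictly less than the density bound 157323/2 since 4 ∤ 458 (the parts of T(458, 4) cannot all be equal).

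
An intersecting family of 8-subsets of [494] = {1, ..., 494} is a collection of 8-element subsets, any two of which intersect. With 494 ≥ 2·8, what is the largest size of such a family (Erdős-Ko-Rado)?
max |F| = C(493, 7) = 1345602235894084

The Erdős-Ko-Rado theorem states: for n ≥ 2k, an intersecting family of k-subsets of an n-element set has size at most C(n − 1, k − 1), with equality for 'star' families {A ⊆ [n] : |A| = k, i ∈ A} (fix an element i). For n = 494, k = 8: C(493, 7) = 1345602235894084.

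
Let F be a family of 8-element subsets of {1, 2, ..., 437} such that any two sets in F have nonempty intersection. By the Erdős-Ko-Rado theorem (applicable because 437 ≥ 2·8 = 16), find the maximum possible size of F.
max |F| = C(436, 7) = 566177111207280

Erdős-Ko-Rado (1961): when n ≥ 2k, max |F| = C(n−1, k−1). The bound is attained by the star {A : i ∈ A} for any fixed i ∈ [n]. Here C(437−1, 8−1) = C(436, 7) = 566177111207280.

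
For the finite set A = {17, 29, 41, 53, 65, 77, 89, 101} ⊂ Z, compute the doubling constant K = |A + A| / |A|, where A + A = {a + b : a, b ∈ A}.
K = |A + A| / |A| = 15/8

Enumerate A + A = {a + b : a, b ∈ A}. With |A| = 8, there are |A|^2 = 64 ordered sum pairs; collecting distinct values, A + A = {34, 46, 58, 70, 82, 94, 106, 118, 130, 142, 154, 166, 178, 190, 202}, so |A + A| = 15. Thus K = 15/8. Here |A + A| = 2|A| − 1 = 15, the minimum possible — so K = 15/8 is minimal, which holds iff A is an arithmetic progression.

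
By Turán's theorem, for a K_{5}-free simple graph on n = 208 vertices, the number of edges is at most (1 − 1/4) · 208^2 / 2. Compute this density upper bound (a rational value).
Turán density bound = (3/4) · 208^2/2 = 16224

Turán's theorem: ex(n, K_{r+1}) is achieved by the complete r-partite Turán graph T(n, r) with parts as balanced as possible, and is at most (1 − 1/r) · n^2/2. For r = 4, n = 208: the density bound is (3/4) · 43264/2 = 16224. Since 4 ∣ 208, the Turán graph T(208, 4) has parts of equal size 52, and its edge count e(T(208, 4)) = 16224 attains the density bound exactly.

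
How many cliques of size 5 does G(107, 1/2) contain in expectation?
E[# K_5] = C(107, 5) · (1/2)^C(5, 2) = 106308566 / 2^10 = 53154283/512 ≈ 103816.958984

For each 5-subset S of vertices (there are C(107, 5) = 106308566 such S), let X_S = 1 if S induces a K_5 (all C(5, 2) = 10 edges present). Then P(X_S = 1) = (1/2)^10 = 1/1024. By linearity of expectation, E[# K_5] = C(107, 5) · (1/2)^10 = 106308566 / 1024 = 53154283/512 ≈ 103816.958984.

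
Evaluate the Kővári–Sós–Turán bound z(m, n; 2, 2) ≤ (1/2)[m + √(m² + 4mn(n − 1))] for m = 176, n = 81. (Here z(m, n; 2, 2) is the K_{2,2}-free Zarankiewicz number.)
z(176, 81; 2, 2) ≤ (1/2)[176 + √(176² + 4·176·81·80)] = (1/2)[176 + √4592896] = 1159.5521

Kővári–Sós–Turán: let r_1, ..., r_176 be the row sums and z = Σ r_i the total number of 1s. Each pair of columns can share at most one row with both entries 1 (else a 2×2 all-ones block appears), so Σ_i C(r_i, 2) ≤ C(81, 2) = 3240. By convexity Σ_i C(r_i, 2) ≥ 176·C(z/176, 2) = z(z − 176)/(2·176), giving z² − 176z − 176·81·80 ≤ 0 and hence z ≤ (1/2)[176 + √(30976 + 4·1140480)] = (1/2)[176 + √4592896] ≈ (1/2)(176 + 2143.1043) = 1159.5521.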